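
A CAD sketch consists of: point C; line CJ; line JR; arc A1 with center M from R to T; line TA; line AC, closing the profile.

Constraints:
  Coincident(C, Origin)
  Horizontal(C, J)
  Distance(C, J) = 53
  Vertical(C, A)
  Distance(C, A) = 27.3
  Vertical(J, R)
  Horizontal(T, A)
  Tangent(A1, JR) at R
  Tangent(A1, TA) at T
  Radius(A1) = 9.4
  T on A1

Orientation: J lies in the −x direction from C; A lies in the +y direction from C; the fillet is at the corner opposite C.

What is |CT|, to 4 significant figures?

51.44

C is at the origin; CJ is horizontal with |CJ| = 53.0 and J on the −x side, so J = (-53.00, 0.000). C and A share the same x with |CA| = 27.3 and A on the +y side, so A = (0.000, 27.30). The virtual corner opposite C is at (-53.00, 27.30). The tangent condition forces MR to be normal to JR and tangency of A1 to TA means the radius MT is perpendicular to TA, with radius 9.4, so the center M sits 9.4 in from both sides at M = (-43.60, 17.90). That places the tangent points at R = (-53.00, 17.90) on JR and T = (-43.60, 27.30) on TA. Then |CT| = |T − C| = 51.44.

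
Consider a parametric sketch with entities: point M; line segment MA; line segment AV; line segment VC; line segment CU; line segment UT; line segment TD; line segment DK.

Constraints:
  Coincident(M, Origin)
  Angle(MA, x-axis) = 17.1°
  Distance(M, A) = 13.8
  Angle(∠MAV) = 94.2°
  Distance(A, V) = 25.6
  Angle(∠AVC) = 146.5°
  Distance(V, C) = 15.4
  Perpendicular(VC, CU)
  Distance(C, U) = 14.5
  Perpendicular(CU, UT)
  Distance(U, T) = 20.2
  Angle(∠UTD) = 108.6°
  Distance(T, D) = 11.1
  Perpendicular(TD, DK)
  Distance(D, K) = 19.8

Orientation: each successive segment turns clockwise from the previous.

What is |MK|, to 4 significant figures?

37.92

∠UTD = 108.6° gives TD at 6.400° from the x-axis; with |TD| = 11.1, D = (20.36, -10.80). TD is perpendicular to DK, so DK runs at -83.60°; with |DK| = 19.8, K = (22.57, -30.48). Then |MK| = |K − M| = 37.92.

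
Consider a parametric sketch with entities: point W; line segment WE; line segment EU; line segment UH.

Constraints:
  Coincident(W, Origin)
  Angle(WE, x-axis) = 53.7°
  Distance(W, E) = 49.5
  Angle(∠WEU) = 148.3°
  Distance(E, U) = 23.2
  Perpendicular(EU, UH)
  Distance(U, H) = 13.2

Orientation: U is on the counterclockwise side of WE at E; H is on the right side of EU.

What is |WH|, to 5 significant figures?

76.181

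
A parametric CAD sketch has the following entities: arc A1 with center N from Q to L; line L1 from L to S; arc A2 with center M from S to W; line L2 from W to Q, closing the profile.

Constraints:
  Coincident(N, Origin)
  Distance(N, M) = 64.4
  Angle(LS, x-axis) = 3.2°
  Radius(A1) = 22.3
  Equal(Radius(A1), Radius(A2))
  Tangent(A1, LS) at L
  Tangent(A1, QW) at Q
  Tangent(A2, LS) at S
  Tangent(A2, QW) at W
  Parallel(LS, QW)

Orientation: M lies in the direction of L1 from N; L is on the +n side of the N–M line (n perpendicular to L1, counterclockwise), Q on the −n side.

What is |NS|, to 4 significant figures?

68.15

The slot axis is L1's direction at 3.2°, so u = (cos 3.2°, sin 3.2°) = (0.9984, 0.05582) and n = (−sin 3.2°, cos 3.2°) = (-0.05582, 0.9984). N is at the origin and M lies 64.4 along u from N, so M = 64.4·u = (64.30, 3.595). Tangency of A1 to both parallel lines with radius 22.3 puts L and Q at N ± 22.3·n: L = (-1.245, 22.27), Q = (1.245, -22.27). Equal radii place S and W the same way about M: S = M + 22.3·n = (63.05, 25.86), W = M − 22.3·n = (65.54, -18.67). Then |NS| = |S − N| = 68.15.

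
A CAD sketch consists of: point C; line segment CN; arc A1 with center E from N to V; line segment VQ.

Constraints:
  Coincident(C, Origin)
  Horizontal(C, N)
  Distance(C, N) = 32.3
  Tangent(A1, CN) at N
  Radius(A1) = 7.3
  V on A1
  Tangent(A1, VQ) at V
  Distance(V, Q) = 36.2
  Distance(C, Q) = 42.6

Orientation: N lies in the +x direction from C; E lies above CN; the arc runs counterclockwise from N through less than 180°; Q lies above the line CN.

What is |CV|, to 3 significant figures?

39.8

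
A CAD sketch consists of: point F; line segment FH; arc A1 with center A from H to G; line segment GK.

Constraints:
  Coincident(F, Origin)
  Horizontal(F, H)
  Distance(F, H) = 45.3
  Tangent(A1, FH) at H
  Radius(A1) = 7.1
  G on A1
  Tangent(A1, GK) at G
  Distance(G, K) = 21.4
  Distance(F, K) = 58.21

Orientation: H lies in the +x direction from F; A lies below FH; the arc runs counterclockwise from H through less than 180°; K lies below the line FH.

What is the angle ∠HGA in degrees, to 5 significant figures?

29.232°

Checks: |AG| = 7.100 ✓; ∠(AG, GK) = 90.00° ✓; |GK| = 21.40 ✓; |FK| = 58.21 ✓.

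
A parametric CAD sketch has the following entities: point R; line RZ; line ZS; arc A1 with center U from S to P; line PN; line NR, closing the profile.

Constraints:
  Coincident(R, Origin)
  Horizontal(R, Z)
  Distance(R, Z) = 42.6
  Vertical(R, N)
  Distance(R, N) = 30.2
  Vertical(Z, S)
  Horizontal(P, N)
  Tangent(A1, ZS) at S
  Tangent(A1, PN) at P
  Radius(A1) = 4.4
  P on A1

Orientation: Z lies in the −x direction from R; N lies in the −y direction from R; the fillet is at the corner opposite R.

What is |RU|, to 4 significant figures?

46.10

R is at the origin; R and Z share the same y with |RZ| = 42.6 and Z on the −x side, so Z = (-42.60, 0.000). R and N share the same x with |RN| = 30.2 and N on the −y side, so N = (0.000, -30.20). The virtual corner opposite R is at (-42.60, -30.20). Since A1 is tangent to ZS there, US ⟂ ZS and since A1 is tangent to PN there, UP ⟂ PN, with radius 4.4, so the center U sits 4.4 in from both sides at U = (-38.20, -25.80). Then |RU| = |U − R| = 46.10.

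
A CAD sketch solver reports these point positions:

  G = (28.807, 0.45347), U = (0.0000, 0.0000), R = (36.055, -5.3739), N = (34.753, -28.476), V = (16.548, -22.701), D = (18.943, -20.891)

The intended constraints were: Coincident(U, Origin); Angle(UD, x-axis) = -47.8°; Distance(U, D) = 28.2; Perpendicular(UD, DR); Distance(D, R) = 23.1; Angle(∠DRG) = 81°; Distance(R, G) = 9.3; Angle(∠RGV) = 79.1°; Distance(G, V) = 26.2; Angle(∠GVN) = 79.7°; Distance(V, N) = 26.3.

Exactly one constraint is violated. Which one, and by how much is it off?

Distance(V, N) = 26.3 — off by 7.20.

U = (0.00, 0.00) ✓; UD at -47.80° ✓; |UD| = 28.20 ✓; ∠(UD, DR) = 90.00° ✓; |DR| = 23.10 ✓; ∠DRG = 81.00° ✓; |RG| = 9.300 ✓; ∠RGV = 79.10° ✓; |GV| = 26.20 ✓; ∠GVN = 79.70° ✓; |VN| = 19.10 ✗.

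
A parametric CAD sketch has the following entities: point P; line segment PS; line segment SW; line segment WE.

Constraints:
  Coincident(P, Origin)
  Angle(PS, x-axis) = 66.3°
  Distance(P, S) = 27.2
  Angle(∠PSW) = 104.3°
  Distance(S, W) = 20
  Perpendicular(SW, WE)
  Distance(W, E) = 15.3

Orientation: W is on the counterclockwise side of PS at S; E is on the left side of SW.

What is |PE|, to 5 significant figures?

28.916

P is at the origin; PS runs at 66.3° with length 27.2, so S = 27.2·(cos 66.3°, sin 66.3°) = (10.933, 24.906). ∠PSW = 104.3°, so SW runs at 66.3° + (180° − 104.3°) = 142.00° from the x-axis; with |SW| = 20.0, W = S + 20.0·(cos 142.00°, sin 142.00°) = (-4.8272, 37.219). SW ⟂ WE; with |WE| = 15.3 on the left of SW, E = W + 15.3·(-0.61566, -0.78801) = (-14.247, 25.163). Then |PE| = |E − P| = 28.916.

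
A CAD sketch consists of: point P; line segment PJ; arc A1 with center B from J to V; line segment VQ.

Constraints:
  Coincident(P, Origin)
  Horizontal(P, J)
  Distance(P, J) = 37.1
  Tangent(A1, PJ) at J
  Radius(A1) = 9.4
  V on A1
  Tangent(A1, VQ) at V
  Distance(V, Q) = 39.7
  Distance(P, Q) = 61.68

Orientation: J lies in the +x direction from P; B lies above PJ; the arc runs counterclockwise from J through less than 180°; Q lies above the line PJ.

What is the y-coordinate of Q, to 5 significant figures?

50.179

Checks: |BV| = 9.400 ✓; ∠(BV, VQ) = 90.00° ✓; |VQ| = 39.70 ✓; |PQ| = 61.68 ✓.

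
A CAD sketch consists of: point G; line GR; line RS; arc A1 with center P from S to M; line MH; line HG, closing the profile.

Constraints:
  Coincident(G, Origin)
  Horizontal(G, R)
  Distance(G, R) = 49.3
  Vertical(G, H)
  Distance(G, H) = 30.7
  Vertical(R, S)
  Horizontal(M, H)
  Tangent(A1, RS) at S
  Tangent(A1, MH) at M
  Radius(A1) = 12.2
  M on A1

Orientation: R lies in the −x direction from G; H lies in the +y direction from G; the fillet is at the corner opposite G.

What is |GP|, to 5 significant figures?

41.457

GH is vertical with |GH| = 30.7 and H on the +y side, so H = (0.0000, 30.700). The virtual corner opposite G is at (-49.300, 30.700). A1 meets RS tangentially, so PS is at right angles to RS and tangency of A1 to MH means the radius PM is perpendicular to MH, with radius 12.2, so the center P sits 12.2 in from both sides at P = (-37.100, 18.500). Then |GP| = |P − G| = 41.457.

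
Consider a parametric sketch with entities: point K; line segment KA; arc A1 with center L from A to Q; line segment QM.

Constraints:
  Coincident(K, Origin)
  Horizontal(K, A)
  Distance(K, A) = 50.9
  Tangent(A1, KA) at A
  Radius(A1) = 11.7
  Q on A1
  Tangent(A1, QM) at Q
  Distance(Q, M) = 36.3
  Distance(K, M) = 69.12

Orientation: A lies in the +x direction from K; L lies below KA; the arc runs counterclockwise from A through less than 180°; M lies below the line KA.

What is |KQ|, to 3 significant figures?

42.1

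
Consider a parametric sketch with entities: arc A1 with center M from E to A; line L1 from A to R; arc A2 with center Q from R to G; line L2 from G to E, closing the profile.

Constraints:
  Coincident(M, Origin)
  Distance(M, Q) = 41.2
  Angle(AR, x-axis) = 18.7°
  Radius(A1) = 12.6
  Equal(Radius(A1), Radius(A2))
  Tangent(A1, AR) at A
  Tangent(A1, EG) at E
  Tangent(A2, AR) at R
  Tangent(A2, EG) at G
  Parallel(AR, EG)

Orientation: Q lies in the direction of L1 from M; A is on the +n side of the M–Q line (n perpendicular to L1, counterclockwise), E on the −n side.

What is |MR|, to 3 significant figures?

43.1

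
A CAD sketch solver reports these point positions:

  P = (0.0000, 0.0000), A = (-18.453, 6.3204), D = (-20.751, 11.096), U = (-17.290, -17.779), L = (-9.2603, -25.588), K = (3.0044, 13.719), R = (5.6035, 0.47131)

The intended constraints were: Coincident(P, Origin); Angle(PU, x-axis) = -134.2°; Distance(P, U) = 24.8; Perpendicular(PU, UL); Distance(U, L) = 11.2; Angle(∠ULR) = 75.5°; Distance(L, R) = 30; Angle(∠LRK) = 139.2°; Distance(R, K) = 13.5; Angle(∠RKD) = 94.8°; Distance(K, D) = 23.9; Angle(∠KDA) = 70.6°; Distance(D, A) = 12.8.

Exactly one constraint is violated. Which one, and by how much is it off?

Distance(D, A) = 12.8 — off by 7.50.

P = (0.00, 0.00) ✓; PU at -134.2° ✓; |PU| = 24.80 ✓; ∠(PU, UL) = 90.00° ✓; |UL| = 11.20 ✓; ∠ULR = 75.50° ✓; |LR| = 30.00 ✓; ∠LRK = 139.2° ✓; |RK| = 13.50 ✓; ∠RKD = 94.80° ✓; |KD| = 23.90 ✓; ∠KDA = 70.60° ✓; |DA| = 5.300 ✗.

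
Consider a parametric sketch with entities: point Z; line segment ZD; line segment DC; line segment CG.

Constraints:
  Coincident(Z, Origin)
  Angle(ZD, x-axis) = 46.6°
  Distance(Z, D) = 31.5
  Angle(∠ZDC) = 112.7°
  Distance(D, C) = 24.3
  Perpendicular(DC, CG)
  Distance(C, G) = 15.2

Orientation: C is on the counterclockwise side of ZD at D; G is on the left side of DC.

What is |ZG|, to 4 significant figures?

39.00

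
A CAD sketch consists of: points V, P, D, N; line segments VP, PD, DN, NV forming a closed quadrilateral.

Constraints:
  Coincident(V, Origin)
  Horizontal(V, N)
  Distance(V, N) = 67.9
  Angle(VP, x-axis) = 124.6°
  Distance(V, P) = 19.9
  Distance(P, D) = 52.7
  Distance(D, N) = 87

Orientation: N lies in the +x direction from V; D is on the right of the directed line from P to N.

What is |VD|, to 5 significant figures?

37.994

V is at the origin; VN is horizontal with |VN| = 67.9 and N in +x, so N = (67.9, 0). VP runs at 124.6° with |VP| = 19.9, so P = (-11.300, 16.380). D is determined by |PD| = 52.7 and |DN| = 87.0 together: it lies at the intersection of circle(P, 52.7) and circle(N, 87.0). With |PN| = 80.876, the foot of the radical line on PN is 10.814 from P and the perpendicular offset is √(52.7² − 10.814²) = 51.578. Taking the right-of-PN solution: D = (-11.156, -36.319).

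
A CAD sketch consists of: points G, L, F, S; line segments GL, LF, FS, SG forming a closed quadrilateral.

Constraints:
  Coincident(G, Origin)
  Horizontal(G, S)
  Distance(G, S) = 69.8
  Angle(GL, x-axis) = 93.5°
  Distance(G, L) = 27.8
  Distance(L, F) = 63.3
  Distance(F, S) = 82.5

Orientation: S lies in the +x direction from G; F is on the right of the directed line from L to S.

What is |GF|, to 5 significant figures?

35.789

G is at the origin; GS is horizontal with |GS| = 69.8 and S in +x, so S = (69.8, 0). GL runs at 93.5° with |GL| = 27.8, so L = (-1.6971, 27.748). F is determined by |LF| = 63.3 and |FS| = 82.5 together: it lies at the intersection of circle(L, 63.3) and circle(S, 82.5). With |LS| = 76.693, the foot of the radical line on LS is 20.096 from L and the perpendicular offset is √(63.3² − 20.096²) = 60.025. Taking the right-of-LS solution: F = (-4.6803, -35.482).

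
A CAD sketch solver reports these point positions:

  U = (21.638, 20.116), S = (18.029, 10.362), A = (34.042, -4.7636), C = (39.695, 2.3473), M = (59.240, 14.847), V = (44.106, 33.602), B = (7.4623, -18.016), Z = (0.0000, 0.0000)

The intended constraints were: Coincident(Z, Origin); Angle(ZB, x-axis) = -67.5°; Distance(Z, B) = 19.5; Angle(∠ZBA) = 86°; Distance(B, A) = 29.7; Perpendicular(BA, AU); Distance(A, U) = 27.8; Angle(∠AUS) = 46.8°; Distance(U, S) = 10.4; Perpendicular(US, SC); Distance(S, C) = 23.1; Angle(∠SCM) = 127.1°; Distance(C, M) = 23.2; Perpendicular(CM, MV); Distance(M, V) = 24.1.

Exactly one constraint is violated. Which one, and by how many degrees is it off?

Perpendicular(CM, MV) — off by 6.30°.

Z = (0.00, 0.00) ✓; ZB at -67.50° ✓; |ZB| = 19.50 ✓; ∠ZBA = 86.00° ✓; |BA| = 29.70 ✓; ∠(BA, AU) = 90.00° ✓; |AU| = 27.80 ✓; ∠AUS = 46.80° ✓; |US| = 10.40 ✓; ∠(US, SC) = 90.00° ✓; |SC| = 23.10 ✓; ∠SCM = 127.1° ✓; |CM| = 23.20 ✓; ∠(CM, MV) = 96.30° ✗; |MV| = 24.10 ✓.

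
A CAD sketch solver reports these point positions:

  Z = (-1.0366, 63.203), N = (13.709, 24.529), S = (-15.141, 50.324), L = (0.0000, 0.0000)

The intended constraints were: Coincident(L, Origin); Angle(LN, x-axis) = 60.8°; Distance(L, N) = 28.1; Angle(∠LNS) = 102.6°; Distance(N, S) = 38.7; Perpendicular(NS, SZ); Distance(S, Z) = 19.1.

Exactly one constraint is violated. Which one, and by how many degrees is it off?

Perpendicular(NS, SZ) — off by 5.80°.

L = (0.00, 0.00) ✓; LN at 60.80° ✓; |LN| = 28.10 ✓; ∠LNS = 102.6° ✓; |NS| = 38.70 ✓; ∠(NS, SZ) = 95.80° ✗; |SZ| = 19.10 ✓.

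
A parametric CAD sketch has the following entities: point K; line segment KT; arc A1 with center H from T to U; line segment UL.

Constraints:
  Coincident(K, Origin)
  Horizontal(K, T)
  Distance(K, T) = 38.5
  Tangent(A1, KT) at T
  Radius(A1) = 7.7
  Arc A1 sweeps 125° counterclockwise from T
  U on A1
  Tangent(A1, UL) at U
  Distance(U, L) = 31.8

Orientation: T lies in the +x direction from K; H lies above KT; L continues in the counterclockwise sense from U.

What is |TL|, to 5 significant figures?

39.987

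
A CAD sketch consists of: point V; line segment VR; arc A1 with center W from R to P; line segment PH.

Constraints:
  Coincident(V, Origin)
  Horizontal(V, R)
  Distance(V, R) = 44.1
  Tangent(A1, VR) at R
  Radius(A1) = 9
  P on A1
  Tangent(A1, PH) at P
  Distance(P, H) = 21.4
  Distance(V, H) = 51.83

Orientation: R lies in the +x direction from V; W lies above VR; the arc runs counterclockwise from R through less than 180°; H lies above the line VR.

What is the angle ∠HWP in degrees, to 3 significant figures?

67.2°

Checks: V.y = 0.00, R.y = 0.00 ✓; |WP| = 9.000 ✓; ∠(WP, PH) = 90.00° ✓; |PH| = 21.40 ✓; |VH| = 51.83 ✓.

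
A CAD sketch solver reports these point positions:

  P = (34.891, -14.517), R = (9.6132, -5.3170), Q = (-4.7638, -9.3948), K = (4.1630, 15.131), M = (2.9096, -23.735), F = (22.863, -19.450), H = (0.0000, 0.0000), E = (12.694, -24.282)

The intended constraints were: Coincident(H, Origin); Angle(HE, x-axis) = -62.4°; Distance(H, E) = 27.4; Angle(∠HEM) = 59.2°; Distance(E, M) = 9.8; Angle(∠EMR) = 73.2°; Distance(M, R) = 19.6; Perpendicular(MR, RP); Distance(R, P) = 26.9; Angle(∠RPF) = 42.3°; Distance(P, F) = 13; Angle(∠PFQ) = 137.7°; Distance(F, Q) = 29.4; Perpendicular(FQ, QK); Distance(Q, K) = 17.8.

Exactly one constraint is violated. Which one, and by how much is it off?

Distance(Q, K) = 17.8 — off by 8.30.

H = (0.00, 0.00) ✓; HE at -62.40° ✓; |HE| = 27.40 ✓; ∠HEM = 59.20° ✓; |EM| = 9.800 ✓; ∠EMR = 73.20° ✓; |MR| = 19.60 ✓; ∠(MR, RP) = 90.00° ✓; |RP| = 26.90 ✓; ∠RPF = 42.30° ✓; |PF| = 13.00 ✓; ∠PFQ = 137.7° ✓; |FQ| = 29.40 ✓; ∠(FQ, QK) = 90.00° ✓; |QK| = 26.10 ✗.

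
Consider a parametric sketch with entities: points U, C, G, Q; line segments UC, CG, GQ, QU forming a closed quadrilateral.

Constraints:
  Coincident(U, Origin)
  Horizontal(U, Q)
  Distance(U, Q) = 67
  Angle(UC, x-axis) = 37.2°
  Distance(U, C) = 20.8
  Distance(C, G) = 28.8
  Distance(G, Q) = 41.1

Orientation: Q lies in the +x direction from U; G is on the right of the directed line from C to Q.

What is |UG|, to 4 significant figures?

31.43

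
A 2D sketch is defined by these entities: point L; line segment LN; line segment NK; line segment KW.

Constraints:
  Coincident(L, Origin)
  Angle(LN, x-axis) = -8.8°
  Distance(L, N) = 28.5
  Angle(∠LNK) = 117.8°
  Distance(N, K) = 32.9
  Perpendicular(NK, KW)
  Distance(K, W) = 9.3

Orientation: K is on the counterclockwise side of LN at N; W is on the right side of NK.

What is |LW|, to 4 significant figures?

57.66

L is at the origin; LN runs at -8.8° with length 28.5, so N = 28.5·(cos -8.8°, sin -8.8°) = (28.16, -4.360). ∠LNK = 117.8°, so NK runs at -8.8° + (180° − 117.8°) = 53.40° from the x-axis; with |NK| = 32.9, K = N + 32.9·(cos 53.40°, sin 53.40°) = (47.78, 22.05). NK is perpendicular to KW; with |KW| = 9.3 on the right of NK, W = K + 9.3·(0.8028, -0.5962) = (55.25, 16.51). Then |LW| = |W − L| = 57.66.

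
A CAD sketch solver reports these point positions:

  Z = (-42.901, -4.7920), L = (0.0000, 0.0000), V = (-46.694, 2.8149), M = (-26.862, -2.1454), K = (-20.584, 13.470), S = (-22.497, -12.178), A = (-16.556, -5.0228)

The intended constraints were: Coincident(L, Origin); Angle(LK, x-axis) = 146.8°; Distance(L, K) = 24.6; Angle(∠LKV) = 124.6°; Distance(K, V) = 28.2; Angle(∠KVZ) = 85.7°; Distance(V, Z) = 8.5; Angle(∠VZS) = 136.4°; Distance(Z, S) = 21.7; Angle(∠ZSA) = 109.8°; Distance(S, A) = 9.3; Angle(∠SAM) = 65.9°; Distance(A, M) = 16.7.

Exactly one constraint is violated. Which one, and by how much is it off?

Distance(A, M) = 16.7 — off by 6.00.

L = (0.00, 0.00) ✓; LK at 146.8° ✓; |LK| = 24.60 ✓; ∠LKV = 124.6° ✓; |KV| = 28.20 ✓; ∠KVZ = 85.70° ✓; |VZ| = 8.500 ✓; ∠VZS = 136.4° ✓; |ZS| = 21.70 ✓; ∠ZSA = 109.8° ✓; |SA| = 9.300 ✓; ∠SAM = 65.90° ✓; |AM| = 10.70 ✗.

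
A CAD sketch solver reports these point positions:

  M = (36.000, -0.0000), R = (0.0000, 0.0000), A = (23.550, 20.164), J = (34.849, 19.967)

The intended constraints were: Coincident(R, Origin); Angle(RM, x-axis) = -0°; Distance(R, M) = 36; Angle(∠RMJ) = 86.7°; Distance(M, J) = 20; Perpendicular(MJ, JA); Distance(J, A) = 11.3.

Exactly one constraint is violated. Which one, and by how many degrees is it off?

Perpendicular(MJ, JA) — off by 4.30°.

R = (0.00, 0.00) ✓; RM at -0.000° ✓; |RM| = 36.00 ✓; ∠RMJ = 86.70° ✓; |MJ| = 20.00 ✓; ∠(MJ, JA) = 85.70° ✗; |JA| = 11.30 ✓.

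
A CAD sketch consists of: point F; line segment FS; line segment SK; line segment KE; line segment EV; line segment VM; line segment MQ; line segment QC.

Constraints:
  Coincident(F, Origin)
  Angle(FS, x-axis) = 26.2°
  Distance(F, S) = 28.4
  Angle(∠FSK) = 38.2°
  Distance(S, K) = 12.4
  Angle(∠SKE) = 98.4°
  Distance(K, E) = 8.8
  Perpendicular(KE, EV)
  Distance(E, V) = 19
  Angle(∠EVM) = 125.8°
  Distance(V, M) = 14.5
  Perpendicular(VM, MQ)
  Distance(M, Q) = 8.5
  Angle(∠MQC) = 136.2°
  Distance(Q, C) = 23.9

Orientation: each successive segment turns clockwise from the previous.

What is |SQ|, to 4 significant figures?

10.33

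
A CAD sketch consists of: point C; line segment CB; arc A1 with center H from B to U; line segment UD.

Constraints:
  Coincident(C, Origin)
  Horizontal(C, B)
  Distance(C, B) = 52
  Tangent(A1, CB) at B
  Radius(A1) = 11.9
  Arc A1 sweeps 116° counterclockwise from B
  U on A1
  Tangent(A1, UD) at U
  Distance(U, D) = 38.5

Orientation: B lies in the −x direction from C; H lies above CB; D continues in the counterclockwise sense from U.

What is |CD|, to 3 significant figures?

77.8

C is at the origin; C and B share the same y with |CB| = 52.0 and B on the −x side, so B = (-52.0, 0.00). Tangency of A1 to CB means the radius HB is perpendicular to CB, so H = B + (0, 11.9) = (-52.0, 11.9). On A1, B sits at bearing -90° from H; a 116° counterclockwise sweep puts U at bearing 26°, so U = H + 11.9·(cos 26°, sin 26°) = (-41.3, 17.1). Tangency of A1 to UD means the radius HU is perpendicular to UD, so UD runs along (−sin 26°, cos 26°); with |UD| = 38.5, D = (-58.2, 51.7). Then |CD| = |D − C| = 77.8.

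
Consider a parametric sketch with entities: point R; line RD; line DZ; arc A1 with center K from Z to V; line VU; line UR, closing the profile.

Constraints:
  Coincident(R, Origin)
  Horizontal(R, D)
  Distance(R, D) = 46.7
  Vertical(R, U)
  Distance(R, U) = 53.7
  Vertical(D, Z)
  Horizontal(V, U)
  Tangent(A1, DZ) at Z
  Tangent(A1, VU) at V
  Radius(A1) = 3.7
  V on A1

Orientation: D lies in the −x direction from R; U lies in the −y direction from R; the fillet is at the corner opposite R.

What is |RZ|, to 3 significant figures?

68.4

The virtual corner opposite R is at (-46.7, -53.7). A1 meets DZ tangentially, so KZ is at right angles to DZ and since A1 is tangent to VU there, KV ⟂ VU, with radius 3.7, so the center K sits 3.7 in from both sides at K = (-43.0, -50.0). That places the tangent points at Z = (-46.7, -50.0) on DZ and V = (-43.0, -53.7) on VU. Then |RZ| = |Z − R| = 68.4.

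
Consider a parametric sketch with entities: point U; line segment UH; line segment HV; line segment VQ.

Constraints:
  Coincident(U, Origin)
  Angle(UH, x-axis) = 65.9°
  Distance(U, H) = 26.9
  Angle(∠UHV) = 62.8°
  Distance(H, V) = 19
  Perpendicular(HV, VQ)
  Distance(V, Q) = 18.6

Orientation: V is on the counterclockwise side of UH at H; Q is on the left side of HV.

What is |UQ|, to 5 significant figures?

8.5617

∠UHV = 62.8°, so HV runs at 65.9° + (180° − 62.8°) = 183.10° from the x-axis; with |HV| = 19.0, V = H + 19.0·(cos 183.10°, sin 183.10°) = (-7.9881, 23.528). HV ⟂ VQ; with |VQ| = 18.6 on the left of HV, Q = V + 18.6·(0.054079, -0.99854) = (-6.9822, 4.9550). Then |UQ| = |Q − U| = 8.5617.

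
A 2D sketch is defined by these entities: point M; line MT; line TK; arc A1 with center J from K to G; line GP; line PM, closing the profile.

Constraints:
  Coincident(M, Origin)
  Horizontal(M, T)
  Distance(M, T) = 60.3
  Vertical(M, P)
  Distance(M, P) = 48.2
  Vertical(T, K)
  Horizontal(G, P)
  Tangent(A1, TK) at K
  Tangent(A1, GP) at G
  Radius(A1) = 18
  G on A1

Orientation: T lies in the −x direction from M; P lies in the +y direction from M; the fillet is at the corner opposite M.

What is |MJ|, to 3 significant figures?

52.0

M is at the origin; M and T share the same y with |MT| = 60.3 and T on the −x side, so T = (-60.3, 0.00). M and P share the same x with |MP| = 48.2 and P on the +y side, so P = (0.00, 48.2). The virtual corner opposite M is at (-60.3, 48.2). A1 meets TK tangentially, so JK is at right angles to TK and A1 meets GP tangentially, so JG is at right angles to GP, with radius 18.0, so the center J sits 18.0 in from both sides at J = (-42.3, 30.2). Then |MJ| = |J − M| = 52.0.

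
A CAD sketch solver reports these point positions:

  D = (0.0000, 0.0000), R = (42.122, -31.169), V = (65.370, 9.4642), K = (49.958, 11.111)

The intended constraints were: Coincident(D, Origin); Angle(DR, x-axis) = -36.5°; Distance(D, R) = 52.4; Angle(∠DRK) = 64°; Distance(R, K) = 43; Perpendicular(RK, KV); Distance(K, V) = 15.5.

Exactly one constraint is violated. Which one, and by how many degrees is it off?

Perpendicular(RK, KV) — off by 4.40°.

D = (0.00, 0.00) ✓; DR at -36.50° ✓; |DR| = 52.40 ✓; ∠DRK = 64.00° ✓; |RK| = 43.00 ✓; ∠(RK, KV) = 85.60° ✗; |KV| = 15.50 ✓.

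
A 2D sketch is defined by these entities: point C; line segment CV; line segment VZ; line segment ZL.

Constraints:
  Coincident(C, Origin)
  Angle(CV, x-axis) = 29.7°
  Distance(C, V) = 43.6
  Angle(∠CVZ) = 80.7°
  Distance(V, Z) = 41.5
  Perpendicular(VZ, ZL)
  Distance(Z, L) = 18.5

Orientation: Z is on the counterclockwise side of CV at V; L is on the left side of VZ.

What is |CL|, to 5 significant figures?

42.292

∠CVZ = 80.7°, so VZ runs at 29.7° + (180° − 80.7°) = 129.00° from the x-axis; with |VZ| = 41.5, Z = V + 41.5·(cos 129.00°, sin 129.00°) = (11.756, 53.854). VZ is perpendicular to ZL; with |ZL| = 18.5 on the left of VZ, L = Z + 18.5·(-0.77715, -0.62932) = (-2.6217, 42.211). Then |CL| = |L − C| = 42.292.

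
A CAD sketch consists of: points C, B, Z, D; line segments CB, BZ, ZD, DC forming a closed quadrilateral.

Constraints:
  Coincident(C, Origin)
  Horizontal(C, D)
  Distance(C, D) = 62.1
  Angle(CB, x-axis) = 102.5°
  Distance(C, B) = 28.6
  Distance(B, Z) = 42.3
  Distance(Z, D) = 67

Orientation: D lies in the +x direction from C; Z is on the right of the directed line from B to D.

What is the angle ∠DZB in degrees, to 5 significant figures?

81.528°

Checks: |BZ| = 42.30 ✓; |ZD| = 67.00 ✓.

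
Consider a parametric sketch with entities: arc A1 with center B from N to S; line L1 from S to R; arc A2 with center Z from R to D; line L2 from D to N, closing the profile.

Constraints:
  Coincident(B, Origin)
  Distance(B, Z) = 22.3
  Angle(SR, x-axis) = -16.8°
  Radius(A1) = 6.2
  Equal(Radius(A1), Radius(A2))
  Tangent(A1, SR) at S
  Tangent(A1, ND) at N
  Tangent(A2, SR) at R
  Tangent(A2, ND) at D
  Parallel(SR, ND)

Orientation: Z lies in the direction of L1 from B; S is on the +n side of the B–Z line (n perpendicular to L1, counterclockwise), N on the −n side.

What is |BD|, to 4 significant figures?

23.15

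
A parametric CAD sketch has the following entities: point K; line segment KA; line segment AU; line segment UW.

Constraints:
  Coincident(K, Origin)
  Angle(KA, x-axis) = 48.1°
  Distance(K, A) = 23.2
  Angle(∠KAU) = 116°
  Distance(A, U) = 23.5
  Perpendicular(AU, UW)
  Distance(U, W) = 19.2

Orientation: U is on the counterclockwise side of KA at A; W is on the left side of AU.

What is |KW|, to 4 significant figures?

33.71

∠KAU = 116.0°, so AU runs at 48.1° + (180° − 116.0°) = 112.1° from the x-axis; with |AU| = 23.5, U = A + 23.5·(cos 112.1°, sin 112.1°) = (6.652, 39.04). AU is perpendicular to UW; with |UW| = 19.2 on the left of AU, W = U + 19.2·(-0.9265, -0.3762) = (-11.14, 31.82). Then |KW| = |W − K| = 33.71.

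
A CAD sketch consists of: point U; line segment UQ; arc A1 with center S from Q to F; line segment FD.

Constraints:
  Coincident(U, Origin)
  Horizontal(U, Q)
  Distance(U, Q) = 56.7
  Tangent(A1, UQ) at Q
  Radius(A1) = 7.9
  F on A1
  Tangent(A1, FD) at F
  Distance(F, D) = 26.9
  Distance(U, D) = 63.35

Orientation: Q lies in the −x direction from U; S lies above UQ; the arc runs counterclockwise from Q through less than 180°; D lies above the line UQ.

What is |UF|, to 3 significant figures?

49.7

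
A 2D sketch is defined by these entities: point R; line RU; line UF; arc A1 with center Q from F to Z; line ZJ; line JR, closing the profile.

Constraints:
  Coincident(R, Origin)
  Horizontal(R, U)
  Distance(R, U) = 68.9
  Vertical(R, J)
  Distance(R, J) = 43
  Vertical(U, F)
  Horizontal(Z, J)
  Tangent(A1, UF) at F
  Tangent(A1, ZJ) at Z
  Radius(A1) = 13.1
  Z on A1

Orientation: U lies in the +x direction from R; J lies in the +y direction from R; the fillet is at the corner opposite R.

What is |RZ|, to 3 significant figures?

70.4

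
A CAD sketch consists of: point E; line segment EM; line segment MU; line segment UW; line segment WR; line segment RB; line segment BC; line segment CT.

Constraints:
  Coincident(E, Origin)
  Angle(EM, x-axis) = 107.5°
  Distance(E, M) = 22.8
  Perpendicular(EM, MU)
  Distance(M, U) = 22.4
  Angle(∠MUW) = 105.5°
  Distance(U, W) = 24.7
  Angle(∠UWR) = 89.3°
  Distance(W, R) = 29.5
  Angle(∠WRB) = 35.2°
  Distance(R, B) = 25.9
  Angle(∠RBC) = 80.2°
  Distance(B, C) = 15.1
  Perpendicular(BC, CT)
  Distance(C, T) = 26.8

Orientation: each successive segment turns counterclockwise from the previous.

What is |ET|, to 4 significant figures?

18.66

E is at the origin; EM runs at 107.5° with length 22.8, so M = (-6.856, 21.74). The perpendicularity gives MU at right angles to EM, so MU runs at -162.5°; with |MU| = 22.4, U = (-28.22, 15.01). ∠MUW = 105.5° gives UW at -88.00° from the x-axis; with |UW| = 24.7, W = (-27.36, -9.676). ∠UWR = 89.3° gives WR at 2.700° from the x-axis; with |WR| = 29.5, R = (2.110, -8.286). ∠WRB = 35.2° gives RB at 147.5° from the x-axis; with |RB| = 25.9, B = (-19.73, 5.630). ∠RBC = 80.2° gives BC at -112.7° from the x-axis; with |BC| = 15.1, C = (-25.56, -8.301). The perpendicularity gives CT at right angles to BC, so CT runs at -22.70°; with |CT| = 26.8, T = (-0.8371, -18.64). Then |ET| = |T − E| = 18.66.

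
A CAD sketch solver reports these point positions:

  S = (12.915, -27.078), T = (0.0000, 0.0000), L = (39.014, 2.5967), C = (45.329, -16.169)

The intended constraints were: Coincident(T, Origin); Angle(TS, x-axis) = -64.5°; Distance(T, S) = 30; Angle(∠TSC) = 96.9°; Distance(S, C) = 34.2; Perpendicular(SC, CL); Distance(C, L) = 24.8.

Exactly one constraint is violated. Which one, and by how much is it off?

Distance(C, L) = 24.8 — off by 5.00.

T = (0.00, 0.00) ✓; TS at -64.50° ✓; |TS| = 30.00 ✓; ∠TSC = 96.90° ✓; |SC| = 34.20 ✓; ∠(SC, CL) = 90.00° ✓; |CL| = 19.80 ✗.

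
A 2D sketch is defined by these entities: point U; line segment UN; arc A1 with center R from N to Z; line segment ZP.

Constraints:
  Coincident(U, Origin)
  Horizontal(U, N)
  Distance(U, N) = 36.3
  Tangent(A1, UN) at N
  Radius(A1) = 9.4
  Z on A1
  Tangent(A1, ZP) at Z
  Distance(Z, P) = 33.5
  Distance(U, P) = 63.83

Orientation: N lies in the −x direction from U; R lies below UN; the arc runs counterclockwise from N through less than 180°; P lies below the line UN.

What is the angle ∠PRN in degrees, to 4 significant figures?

160.6°

Checks: |RZ| = 9.400 ✓; ∠(RZ, ZP) = 90.00° ✓; |ZP| = 33.50 ✓; |UP| = 63.83 ✓.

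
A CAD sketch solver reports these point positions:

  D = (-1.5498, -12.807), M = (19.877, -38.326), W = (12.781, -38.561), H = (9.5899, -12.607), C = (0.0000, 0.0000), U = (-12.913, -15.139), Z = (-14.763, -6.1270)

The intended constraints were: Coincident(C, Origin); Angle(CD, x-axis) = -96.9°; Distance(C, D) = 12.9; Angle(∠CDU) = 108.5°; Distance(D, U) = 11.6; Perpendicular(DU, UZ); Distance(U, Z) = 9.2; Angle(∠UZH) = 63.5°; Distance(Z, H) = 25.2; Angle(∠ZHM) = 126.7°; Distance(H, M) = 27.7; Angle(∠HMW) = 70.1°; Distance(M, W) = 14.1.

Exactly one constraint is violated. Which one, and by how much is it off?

Distance(M, W) = 14.1 — off by 7.00.

C = (0.00, 0.00) ✓; CD at -96.90° ✓; |CD| = 12.90 ✓; ∠CDU = 108.5° ✓; |DU| = 11.60 ✓; ∠(DU, UZ) = 90.00° ✓; |UZ| = 9.200 ✓; ∠UZH = 63.50° ✓; |ZH| = 25.20 ✓; ∠ZHM = 126.7° ✓; |HM| = 27.70 ✓; ∠HMW = 70.10° ✓; |MW| = 7.100 ✗.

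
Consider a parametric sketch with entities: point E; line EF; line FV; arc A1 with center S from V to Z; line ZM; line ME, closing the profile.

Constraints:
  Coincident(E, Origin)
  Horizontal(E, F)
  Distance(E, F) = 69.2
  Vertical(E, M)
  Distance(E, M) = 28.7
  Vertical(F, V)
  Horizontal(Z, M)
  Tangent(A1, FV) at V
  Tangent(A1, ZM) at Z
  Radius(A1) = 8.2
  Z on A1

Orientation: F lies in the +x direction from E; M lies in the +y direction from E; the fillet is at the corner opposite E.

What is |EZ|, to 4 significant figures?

67.41

E is at the origin; EF is horizontal with |EF| = 69.2 and F on the +x side, so F = (69.20, 0.000). E and M share the same x with |EM| = 28.7 and M on the +y side, so M = (0.000, 28.70). The virtual corner opposite E is at (69.20, 28.70). Tangency of A1 to FV means the radius SV is perpendicular to FV and tangency of A1 to ZM means the radius SZ is perpendicular to ZM, with radius 8.2, so the center S sits 8.2 in from both sides at S = (61.00, 20.50). That places the tangent points at V = (69.20, 20.50) on FV and Z = (61.00, 28.70) on ZM. Then |EZ| = |Z − E| = 67.41.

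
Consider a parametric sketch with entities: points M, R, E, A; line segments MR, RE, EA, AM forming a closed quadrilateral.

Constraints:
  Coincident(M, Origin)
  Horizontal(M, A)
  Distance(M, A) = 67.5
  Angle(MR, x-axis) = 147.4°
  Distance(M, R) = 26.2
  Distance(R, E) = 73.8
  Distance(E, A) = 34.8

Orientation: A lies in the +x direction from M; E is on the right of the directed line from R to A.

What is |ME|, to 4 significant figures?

47.63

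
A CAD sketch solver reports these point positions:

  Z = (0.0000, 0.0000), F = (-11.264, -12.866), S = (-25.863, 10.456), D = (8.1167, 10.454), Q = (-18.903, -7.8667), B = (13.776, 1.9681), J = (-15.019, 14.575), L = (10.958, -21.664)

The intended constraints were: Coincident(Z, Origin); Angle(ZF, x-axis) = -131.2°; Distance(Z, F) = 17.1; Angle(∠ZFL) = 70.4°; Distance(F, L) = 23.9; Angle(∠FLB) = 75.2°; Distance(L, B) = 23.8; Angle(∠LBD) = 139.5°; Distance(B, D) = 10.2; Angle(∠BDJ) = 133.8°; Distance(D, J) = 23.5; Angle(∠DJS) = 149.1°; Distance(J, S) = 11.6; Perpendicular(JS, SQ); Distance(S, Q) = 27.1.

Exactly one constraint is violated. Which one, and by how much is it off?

Distance(S, Q) = 27.1 — off by 7.50.

Z = (0.00, 0.00) ✓; ZF at -131.2° ✓; |ZF| = 17.10 ✓; ∠ZFL = 70.40° ✓; |FL| = 23.90 ✓; ∠FLB = 75.20° ✓; |LB| = 23.80 ✓; ∠LBD = 139.5° ✓; |BD| = 10.20 ✓; ∠BDJ = 133.8° ✓; |DJ| = 23.50 ✓; ∠DJS = 149.1° ✓; |JS| = 11.60 ✓; ∠(JS, SQ) = 90.00° ✓; |SQ| = 19.60 ✗.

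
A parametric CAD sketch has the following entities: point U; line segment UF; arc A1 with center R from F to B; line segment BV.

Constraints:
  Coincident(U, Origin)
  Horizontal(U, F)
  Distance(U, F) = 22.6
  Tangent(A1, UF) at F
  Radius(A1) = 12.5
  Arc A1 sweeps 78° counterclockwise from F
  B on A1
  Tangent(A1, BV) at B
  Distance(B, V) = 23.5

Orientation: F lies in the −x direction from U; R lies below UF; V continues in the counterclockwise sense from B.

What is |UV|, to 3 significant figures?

51.6

On A1, F sits at bearing 90° from R; a 78° counterclockwise sweep puts B at bearing 168°, so B = R + 12.5·(cos 168°, sin 168°) = (-34.8, -9.90). The tangent condition forces RB to be normal to BV, so BV runs along (−sin 168°, cos 168°); with |BV| = 23.5, V = (-39.7, -32.9). Then |UV| = |V − U| = 51.6.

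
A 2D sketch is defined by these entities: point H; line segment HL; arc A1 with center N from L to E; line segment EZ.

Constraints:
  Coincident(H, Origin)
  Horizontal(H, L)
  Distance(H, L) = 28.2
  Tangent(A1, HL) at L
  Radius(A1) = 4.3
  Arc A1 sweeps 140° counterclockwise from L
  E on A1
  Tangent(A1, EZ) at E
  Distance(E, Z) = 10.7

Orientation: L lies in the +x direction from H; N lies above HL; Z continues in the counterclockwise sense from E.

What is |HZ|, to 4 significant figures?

26.98

On A1, L sits at bearing -90° from N; a 140° counterclockwise sweep puts E at bearing 50°, so E = N + 4.3·(cos 50°, sin 50°) = (30.96, 7.594). Since A1 is tangent to EZ there, NE ⟂ EZ, so EZ runs along (−sin 50°, cos 50°); with |EZ| = 10.7, Z = (22.77, 14.47). Then |HZ| = |Z − H| = 26.98.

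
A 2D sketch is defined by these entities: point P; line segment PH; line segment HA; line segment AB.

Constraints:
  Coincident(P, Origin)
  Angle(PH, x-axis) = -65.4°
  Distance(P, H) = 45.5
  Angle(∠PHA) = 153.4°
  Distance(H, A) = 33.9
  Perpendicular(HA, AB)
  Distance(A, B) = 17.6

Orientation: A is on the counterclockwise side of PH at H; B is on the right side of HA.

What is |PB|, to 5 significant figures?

83.694

P is at the origin; PH runs at -65.4° with length 45.5, so H = 45.5·(cos -65.4°, sin -65.4°) = (18.941, -41.370). ∠PHA = 153.4°, so HA runs at -65.4° + (180° − 153.4°) = -38.800° from the x-axis; with |HA| = 33.9, A = H + 33.9·(cos -38.800°, sin -38.800°) = (45.360, -62.612). The perpendicularity gives AB at right angles to HA; with |AB| = 17.6 on the right of HA, B = A + 17.6·(-0.62660, -0.77934) = (34.332, -76.328). Then |PB| = |B − P| = 83.694.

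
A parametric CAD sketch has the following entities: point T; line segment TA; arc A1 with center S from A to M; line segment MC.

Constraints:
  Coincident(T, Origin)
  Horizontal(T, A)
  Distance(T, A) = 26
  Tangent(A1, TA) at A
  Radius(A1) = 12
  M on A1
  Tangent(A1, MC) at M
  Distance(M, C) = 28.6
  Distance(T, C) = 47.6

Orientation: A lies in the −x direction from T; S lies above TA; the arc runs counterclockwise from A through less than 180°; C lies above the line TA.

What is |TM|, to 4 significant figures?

20.66

T is at the origin; TA is horizontal with |TA| = 26.0 and A on the −x side, so A = (-26.00, 0.000). The tangent condition forces SA to be normal to TA, so S = A + (0, 12) = (-26.00, 12.00). Since SM ⟂ MC (tangency), |SC| = √(12.0² + 28.6²) = 31.02 regardless of where M sits on A1. So C lies on both circle(T, 47.6) and circle(S, 31.02); the above-TA intersection is C = (-21.16, 42.64). M is the foot of the tangent from C: M = (-14.35, 14.86).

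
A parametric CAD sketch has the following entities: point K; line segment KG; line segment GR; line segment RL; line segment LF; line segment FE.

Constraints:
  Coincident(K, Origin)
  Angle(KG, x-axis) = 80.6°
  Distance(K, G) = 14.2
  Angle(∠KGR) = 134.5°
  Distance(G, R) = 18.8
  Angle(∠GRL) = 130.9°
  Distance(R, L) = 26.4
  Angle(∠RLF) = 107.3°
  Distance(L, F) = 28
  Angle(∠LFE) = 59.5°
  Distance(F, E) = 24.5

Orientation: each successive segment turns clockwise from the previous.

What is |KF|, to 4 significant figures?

45.93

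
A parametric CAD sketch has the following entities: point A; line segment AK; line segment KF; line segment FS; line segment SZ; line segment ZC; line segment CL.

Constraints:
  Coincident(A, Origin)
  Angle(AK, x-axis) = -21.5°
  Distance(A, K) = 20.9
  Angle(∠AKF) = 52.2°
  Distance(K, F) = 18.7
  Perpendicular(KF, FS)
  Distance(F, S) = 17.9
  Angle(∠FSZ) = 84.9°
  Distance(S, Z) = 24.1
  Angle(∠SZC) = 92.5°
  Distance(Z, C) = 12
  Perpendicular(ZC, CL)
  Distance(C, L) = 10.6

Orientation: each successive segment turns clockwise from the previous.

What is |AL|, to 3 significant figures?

14.1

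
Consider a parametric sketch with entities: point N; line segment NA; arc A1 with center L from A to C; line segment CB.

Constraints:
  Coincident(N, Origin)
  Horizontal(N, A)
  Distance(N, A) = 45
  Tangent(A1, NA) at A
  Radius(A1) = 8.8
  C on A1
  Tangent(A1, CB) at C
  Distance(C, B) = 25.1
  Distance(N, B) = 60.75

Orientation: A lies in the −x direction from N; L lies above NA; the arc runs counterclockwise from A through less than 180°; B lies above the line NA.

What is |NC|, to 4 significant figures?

39.57

N is at the origin; N and A share the same y with |NA| = 45.0 and A on the −x side, so A = (-45.00, 0.000). Since A1 is tangent to NA there, LA ⟂ NA, so L = A + (0, 8.8) = (-45.00, 8.800). Since LC ⟂ CB (tangency), |LB| = √(8.8² + 25.1²) = 26.60 regardless of where C sits on A1. So B lies on both circle(N, 60.75) and circle(L, 26.60); the above-NA intersection is B = (-49.66, 34.99). C is the foot of the tangent from B: C = (-37.33, 13.12).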